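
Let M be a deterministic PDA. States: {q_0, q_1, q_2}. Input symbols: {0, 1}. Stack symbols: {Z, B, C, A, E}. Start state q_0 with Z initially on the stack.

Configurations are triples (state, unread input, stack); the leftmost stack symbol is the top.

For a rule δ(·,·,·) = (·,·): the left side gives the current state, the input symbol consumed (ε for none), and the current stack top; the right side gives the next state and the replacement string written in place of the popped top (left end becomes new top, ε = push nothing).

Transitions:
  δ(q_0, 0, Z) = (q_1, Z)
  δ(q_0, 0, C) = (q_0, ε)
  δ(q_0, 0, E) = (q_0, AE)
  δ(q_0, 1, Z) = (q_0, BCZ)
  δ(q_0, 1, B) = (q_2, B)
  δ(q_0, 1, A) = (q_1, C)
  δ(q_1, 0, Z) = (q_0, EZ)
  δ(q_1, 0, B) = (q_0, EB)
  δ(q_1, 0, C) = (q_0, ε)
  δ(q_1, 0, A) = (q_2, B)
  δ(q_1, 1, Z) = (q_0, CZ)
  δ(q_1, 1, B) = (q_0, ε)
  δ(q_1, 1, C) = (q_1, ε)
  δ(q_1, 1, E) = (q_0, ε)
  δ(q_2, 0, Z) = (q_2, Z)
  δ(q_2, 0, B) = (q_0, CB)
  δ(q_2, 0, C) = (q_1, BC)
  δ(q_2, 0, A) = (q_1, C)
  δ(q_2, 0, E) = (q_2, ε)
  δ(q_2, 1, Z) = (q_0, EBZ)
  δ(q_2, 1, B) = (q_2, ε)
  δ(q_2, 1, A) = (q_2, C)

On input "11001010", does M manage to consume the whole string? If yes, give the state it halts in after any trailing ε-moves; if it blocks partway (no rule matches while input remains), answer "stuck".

(q_0, 11001010, Z)
  read 1, top Z: go to q_0, push BCZ → (q_0, 1001010, BCZ)
  read 1, top B: go to q_2, push B → (q_2, 001010, BCZ)
  read 0, top B: go to q_0, push CB → (q_0, 01010, CBCZ)
  read 0, top C: go to q_0, push ε → (q_0, 1010, BCZ)
  read 1, top B: go to q_2, push B → (q_2, 010, BCZ)
  read 0, top B: go to q_0, push CB → (q_0, 10, CBCZ)
No transition for (q_0, 1, top C); M blocks with input 10 remaining.

stuck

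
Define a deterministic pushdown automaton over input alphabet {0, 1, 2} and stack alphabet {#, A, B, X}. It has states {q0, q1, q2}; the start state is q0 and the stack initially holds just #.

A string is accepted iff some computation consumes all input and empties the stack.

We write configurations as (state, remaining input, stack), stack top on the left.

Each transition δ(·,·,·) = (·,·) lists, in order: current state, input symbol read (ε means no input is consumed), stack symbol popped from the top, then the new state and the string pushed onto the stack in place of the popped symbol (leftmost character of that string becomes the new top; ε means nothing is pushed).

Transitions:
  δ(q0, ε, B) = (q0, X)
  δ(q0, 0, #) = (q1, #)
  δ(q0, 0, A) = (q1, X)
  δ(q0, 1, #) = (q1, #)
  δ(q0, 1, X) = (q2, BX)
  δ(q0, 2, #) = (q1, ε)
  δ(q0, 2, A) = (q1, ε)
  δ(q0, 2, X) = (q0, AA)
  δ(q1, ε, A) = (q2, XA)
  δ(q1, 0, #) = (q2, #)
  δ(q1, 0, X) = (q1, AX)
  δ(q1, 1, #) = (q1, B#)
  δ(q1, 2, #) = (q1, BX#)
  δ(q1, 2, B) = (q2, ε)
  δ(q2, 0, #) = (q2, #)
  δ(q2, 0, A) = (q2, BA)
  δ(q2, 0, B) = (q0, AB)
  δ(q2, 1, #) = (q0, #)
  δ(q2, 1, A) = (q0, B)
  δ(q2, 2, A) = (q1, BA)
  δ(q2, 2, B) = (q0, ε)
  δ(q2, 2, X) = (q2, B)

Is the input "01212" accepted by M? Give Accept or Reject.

Accept

(q0, 01212, #)
  read 0, top #: go to q1, push # → (q1, 1212, #)
  read 1, top #: go to q1, push B# → (q1, 212, B#)
  read 2, top B: go to q2, push ε → (q2, 12, #)
  read 1, top #: go to q0, push # → (q0, 2, #)
  read 2, top #: go to q1, push ε → (q1, ε, ε)
All input consumed and the stack is empty.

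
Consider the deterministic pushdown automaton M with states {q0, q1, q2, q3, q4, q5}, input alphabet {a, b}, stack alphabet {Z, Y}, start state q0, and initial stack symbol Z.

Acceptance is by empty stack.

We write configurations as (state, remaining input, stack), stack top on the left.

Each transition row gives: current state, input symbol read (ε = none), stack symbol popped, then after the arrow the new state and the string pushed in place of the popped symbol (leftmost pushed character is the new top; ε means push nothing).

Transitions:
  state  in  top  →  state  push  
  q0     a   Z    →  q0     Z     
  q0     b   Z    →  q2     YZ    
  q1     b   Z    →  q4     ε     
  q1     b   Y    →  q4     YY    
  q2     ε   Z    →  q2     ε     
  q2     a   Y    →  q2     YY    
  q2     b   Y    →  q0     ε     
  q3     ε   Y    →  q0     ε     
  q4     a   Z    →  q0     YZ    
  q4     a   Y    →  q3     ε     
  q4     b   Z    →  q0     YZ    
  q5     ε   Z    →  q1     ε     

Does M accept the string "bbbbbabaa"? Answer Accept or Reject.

Reject

(q0, bbbbbabaa, Z)
  read b, top Z: go to q2, push YZ → (q2, bbbbabaa, YZ)
  read b, top Y: go to q0, push ε → (q0, bbbabaa, Z)
  read b, top Z: go to q2, push YZ → (q2, bbabaa, YZ)
  read b, top Y: go to q0, push ε → (q0, babaa, Z)
  read b, top Z: go to q2, push YZ → (q2, abaa, YZ)
  read a, top Y: go to q2, push YY → (q2, baa, YYZ)
  read b, top Y: go to q0, push ε → (q0, aa, YZ)
No transition applies at (q0, aa, YZ); input not fully consumed.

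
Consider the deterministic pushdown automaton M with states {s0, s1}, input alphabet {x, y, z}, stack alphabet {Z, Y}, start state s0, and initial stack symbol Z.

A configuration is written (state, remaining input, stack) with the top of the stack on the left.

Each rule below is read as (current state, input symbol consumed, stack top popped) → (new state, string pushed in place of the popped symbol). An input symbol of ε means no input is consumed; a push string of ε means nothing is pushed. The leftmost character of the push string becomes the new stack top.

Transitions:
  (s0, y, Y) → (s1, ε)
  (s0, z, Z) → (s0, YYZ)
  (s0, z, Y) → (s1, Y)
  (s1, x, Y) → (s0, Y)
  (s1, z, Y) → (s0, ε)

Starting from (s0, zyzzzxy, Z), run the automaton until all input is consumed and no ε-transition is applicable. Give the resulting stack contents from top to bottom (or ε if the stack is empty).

YZ

(s0, zyzzzxy, Z)
  read z, top Z: go to s0, push YYZ → (s0, yzzzxy, YYZ)
  read y, top Y: go to s1, push ε → (s1, zzzxy, YZ)
  read z, top Y: go to s0, push ε → (s0, zzxy, Z)
  read z, top Z: go to s0, push YYZ → (s0, zxy, YYZ)
  read z, top Y: go to s1, push Y → (s1, xy, YYZ)
  read x, top Y: go to s0, push Y → (s0, y, YYZ)
  read y, top Y: go to s1, push ε → (s1, ε, YZ)
All input consumed in state s1 with stack YZ.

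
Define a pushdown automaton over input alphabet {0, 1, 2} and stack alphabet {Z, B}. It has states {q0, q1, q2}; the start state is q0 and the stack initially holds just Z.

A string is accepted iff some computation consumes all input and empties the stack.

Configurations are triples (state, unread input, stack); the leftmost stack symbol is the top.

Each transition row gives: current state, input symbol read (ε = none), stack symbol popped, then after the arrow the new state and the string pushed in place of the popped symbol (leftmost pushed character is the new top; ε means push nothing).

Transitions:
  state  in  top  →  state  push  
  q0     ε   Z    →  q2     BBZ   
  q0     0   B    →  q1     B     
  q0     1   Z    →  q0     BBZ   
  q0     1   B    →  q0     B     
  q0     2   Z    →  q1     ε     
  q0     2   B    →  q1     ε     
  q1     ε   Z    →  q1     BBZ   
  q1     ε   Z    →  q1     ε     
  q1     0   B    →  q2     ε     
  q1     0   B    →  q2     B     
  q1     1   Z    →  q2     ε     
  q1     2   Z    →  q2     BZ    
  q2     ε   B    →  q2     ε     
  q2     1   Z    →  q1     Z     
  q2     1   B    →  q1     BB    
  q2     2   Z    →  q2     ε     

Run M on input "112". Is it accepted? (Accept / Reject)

Reject

No computation consumes all input and empties the stack.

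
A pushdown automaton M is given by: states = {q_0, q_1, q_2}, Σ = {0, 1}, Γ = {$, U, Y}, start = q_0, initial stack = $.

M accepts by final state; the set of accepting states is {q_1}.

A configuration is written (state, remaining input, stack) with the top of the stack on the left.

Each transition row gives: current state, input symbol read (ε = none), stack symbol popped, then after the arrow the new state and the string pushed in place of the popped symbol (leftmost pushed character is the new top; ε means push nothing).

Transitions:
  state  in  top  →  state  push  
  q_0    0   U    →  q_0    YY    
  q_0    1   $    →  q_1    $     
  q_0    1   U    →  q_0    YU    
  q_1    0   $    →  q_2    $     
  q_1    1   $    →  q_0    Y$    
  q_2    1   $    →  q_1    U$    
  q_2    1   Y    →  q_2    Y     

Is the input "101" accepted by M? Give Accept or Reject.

One accepting computation: (q_0, 101, $) ⊢ (q_1, 01, $) ⊢ (q_2, 1, $) ⊢ (q_1, ε, U$)
All input consumed and state q_1 ∈ F.

Accept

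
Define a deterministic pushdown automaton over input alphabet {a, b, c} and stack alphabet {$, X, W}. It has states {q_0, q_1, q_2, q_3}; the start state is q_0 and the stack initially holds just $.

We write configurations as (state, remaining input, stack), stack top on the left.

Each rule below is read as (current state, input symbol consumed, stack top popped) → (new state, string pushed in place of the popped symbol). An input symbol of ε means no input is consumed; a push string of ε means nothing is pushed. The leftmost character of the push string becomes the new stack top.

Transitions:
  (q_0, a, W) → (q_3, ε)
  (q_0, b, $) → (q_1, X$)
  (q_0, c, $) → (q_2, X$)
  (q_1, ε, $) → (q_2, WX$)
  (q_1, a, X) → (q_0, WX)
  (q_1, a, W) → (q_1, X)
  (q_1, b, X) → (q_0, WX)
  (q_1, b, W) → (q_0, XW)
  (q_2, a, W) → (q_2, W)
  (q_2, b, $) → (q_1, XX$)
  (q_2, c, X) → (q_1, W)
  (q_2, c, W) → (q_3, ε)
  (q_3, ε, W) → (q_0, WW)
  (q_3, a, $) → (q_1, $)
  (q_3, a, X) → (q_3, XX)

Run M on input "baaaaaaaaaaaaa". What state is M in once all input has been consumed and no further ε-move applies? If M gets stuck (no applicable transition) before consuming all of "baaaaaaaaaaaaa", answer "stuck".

q_3

(q_0, baaaaaaaaaaaaa, $)
  read b, top $: go to q_1, push X$ → (q_1, aaaaaaaaaaaaa, X$)
  read a, top X: go to q_0, push WX → (q_0, aaaaaaaaaaaa, WX$)
  read a, top W: go to q_3, push ε → (q_3, aaaaaaaaaaa, X$)
  read a, top X: go to q_3, push XX → (q_3, aaaaaaaaaa, XX$)
  read a, top X: go to q_3, push XX → (q_3, aaaaaaaaa, XXX$)
  read a, top X: go to q_3, push XX → (q_3, aaaaaaaa, XXXX$)
  read a, top X: go to q_3, push XX → (q_3, aaaaaaa, XXXXX$)
  read a, top X: go to q_3, push XX → (q_3, aaaaaa, XXXXXX$)
  read a, top X: go to q_3, push XX → (q_3, aaaaa, XXXXXXX$)
  read a, top X: go to q_3, push XX → (q_3, aaaa, XXXXXXXX$)
  read a, top X: go to q_3, push XX → (q_3, aaa, XXXXXXXXX$)
  read a, top X: go to q_3, push XX → (q_3, aa, XXXXXXXXXX$)
  read a, top X: go to q_3, push XX → (q_3, a, XXXXXXXXXXX$)
  read a, top X: go to q_3, push XX → (q_3, ε, XXXXXXXXXXXX$)
All input consumed; M is in state q_3.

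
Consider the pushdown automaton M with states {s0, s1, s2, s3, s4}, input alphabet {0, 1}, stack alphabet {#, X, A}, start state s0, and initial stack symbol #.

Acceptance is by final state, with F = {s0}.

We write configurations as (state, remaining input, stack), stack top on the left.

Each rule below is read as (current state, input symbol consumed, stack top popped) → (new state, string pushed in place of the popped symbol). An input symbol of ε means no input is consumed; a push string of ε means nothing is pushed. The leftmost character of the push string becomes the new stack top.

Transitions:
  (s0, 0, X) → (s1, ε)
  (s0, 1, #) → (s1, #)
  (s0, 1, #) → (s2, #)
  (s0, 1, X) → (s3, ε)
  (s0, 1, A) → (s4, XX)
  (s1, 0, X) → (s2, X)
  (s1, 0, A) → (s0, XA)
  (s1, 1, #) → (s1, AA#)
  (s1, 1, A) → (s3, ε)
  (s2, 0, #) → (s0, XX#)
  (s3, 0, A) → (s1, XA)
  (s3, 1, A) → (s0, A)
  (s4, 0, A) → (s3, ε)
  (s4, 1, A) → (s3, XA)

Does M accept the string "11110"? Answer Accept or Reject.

No computation consumes all input and reaches a final state.

Reject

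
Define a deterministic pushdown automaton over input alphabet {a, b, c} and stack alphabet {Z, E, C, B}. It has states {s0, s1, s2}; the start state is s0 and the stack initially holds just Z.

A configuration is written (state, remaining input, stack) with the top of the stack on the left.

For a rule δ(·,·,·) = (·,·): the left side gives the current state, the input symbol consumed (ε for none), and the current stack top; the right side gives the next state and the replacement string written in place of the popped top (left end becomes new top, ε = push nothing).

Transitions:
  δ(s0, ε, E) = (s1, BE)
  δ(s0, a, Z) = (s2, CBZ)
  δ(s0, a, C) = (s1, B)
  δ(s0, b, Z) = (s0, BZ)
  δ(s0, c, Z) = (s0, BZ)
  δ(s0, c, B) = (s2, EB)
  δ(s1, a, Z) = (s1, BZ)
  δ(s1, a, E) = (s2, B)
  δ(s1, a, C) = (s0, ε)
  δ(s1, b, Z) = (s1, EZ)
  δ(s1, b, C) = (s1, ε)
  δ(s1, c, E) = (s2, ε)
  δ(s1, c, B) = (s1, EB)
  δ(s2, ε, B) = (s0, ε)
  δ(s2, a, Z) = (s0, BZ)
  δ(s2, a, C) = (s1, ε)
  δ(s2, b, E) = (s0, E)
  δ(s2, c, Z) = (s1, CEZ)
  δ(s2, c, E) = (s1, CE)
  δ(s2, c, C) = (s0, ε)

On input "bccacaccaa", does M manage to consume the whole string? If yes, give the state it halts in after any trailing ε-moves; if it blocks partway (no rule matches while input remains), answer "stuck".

(s0, bccacaccaa, Z) ⊢ (s0, ccacaccaa, BZ) ⊢ (s2, cacaccaa, EBZ) ⊢ (s1, acaccaa, CEBZ) ⊢ (s0, caccaa, EBZ) ⊢ (s1, caccaa, BEBZ) ⊢ (s1, accaa, EBEBZ) ⊢ (s2, ccaa, BBEBZ) ⊢ (s0, ccaa, BEBZ) ⊢ (s2, caa, EBEBZ) ⊢ (s1, aa, CEBEBZ) ⊢ (s0, a, EBEBZ) ⊢ (s1, a, BEBEBZ)
No transition for (s1, a, top B); M blocks with input a remaining.

stuck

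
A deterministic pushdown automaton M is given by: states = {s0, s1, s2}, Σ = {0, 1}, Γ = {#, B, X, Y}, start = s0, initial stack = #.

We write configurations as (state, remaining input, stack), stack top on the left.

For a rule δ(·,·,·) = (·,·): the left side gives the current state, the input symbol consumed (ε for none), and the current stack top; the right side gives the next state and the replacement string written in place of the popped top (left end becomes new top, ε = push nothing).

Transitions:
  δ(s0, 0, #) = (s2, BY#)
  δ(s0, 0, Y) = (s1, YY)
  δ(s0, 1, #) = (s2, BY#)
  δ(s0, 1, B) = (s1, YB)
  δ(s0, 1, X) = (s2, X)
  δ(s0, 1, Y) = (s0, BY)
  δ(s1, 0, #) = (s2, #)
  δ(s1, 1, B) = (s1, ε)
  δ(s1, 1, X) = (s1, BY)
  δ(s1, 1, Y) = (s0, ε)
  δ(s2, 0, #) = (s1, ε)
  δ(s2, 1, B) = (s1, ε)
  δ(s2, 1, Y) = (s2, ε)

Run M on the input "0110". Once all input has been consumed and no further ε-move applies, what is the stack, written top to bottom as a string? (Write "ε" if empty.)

(s0, 0110, #)
  read 0, top #: go to s2, push BY# → (s2, 110, BY#)
  read 1, top B: go to s1, push ε → (s1, 10, Y#)
  read 1, top Y: go to s0, push ε → (s0, 0, #)
  read 0, top #: go to s2, push BY# → (s2, ε, BY#)
All input consumed in state s2 with stack BY#.

BY#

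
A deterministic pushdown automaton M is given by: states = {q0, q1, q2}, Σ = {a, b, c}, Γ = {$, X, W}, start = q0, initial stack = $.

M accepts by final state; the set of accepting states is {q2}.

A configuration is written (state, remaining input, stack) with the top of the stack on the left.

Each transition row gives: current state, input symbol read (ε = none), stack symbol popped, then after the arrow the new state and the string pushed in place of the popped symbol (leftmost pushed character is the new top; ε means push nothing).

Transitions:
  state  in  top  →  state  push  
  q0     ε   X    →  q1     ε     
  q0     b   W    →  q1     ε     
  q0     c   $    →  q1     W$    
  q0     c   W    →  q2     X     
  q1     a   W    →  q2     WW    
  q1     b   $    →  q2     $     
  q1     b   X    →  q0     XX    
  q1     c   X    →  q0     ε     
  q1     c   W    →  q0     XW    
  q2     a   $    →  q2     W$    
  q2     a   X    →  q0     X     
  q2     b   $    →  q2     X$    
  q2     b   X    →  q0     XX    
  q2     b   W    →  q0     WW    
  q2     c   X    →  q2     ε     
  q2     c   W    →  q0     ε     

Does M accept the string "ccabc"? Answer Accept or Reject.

Accept

(q0, ccabc, $)
  read c, top $: go to q1, push W$ → (q1, cabc, W$)
  read c, top W: go to q0, push XW → (q0, abc, XW$)
  ε-move, top X: go to q1, push ε → (q1, abc, W$)
  read a, top W: go to q2, push WW → (q2, bc, WW$)
  read b, top W: go to q0, push WW → (q0, c, WWW$)
  read c, top W: go to q2, push X → (q2, ε, XWW$)
All input consumed; state q2 ∈ F.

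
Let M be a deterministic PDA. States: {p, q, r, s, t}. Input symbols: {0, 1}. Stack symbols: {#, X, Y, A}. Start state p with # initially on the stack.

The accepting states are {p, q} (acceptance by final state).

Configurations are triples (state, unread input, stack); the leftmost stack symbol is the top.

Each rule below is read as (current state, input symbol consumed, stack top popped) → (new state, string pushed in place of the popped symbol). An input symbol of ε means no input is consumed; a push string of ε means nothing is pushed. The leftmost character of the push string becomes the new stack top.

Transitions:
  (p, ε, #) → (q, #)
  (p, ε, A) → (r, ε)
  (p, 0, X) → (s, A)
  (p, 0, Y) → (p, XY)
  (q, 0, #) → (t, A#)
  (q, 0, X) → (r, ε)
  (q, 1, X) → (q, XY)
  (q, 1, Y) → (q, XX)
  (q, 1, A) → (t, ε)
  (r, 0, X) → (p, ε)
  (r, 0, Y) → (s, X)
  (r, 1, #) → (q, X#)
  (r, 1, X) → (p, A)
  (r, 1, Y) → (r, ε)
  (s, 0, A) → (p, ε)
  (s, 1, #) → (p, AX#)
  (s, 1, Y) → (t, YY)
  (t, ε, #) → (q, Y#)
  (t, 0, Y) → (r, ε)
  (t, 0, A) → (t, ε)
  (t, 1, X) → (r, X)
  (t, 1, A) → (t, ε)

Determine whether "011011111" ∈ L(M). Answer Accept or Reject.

Accept

(p, 011011111, #)
  ε-move, top #: go to q, push # → (q, 011011111, #)
  read 0, top #: go to t, push A# → (t, 11011111, A#)
  read 1, top A: go to t, push ε → (t, 1011111, #)
  ε-move, top #: go to q, push Y# → (q, 1011111, Y#)
  read 1, top Y: go to q, push XX → (q, 011111, XX#)
  read 0, top X: go to r, push ε → (r, 11111, X#)
  read 1, top X: go to p, push A → (p, 1111, A#)
  ε-move, top A: go to r, push ε → (r, 1111, #)
  read 1, top #: go to q, push X# → (q, 111, X#)
  read 1, top X: go to q, push XY → (q, 11, XY#)
  read 1, top X: go to q, push XY → (q, 1, XYY#)
  read 1, top X: go to q, push XY → (q, ε, XYYY#)
All input consumed; state q ∈ F.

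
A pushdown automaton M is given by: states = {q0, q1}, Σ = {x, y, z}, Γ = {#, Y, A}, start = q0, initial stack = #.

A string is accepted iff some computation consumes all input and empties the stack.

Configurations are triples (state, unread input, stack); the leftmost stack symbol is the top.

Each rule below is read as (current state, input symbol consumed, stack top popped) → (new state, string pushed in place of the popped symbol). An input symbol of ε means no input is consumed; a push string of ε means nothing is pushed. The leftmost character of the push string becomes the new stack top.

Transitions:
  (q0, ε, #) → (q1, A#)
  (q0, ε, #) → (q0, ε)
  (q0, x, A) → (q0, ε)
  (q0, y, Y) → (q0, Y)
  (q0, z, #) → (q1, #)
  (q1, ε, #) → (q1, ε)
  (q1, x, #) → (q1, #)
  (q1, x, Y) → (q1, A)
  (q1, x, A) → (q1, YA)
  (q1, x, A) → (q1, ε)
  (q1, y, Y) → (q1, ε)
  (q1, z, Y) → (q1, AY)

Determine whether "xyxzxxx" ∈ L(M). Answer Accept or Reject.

No computation consumes all input and empties the stack.

Reject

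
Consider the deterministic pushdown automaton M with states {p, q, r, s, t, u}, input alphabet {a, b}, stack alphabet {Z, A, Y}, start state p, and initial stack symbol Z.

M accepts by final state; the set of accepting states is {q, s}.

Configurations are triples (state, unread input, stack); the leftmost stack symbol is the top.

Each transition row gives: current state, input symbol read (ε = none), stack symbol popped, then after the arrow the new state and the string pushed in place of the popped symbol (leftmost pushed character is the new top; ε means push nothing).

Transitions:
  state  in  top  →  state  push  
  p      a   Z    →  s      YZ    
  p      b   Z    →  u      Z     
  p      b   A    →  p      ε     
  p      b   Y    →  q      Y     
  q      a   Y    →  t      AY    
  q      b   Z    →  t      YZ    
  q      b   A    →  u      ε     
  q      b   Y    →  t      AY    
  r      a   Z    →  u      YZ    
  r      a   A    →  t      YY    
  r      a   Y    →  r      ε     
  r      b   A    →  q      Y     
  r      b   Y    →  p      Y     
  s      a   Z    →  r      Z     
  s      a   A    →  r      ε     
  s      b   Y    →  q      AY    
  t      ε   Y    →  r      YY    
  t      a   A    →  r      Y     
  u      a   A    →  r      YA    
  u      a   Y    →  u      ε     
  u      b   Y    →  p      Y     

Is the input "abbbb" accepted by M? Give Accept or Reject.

Accept

(p, abbbb, Z)
  read a, top Z: go to s, push YZ → (s, bbbb, YZ)
  read b, top Y: go to q, push AY → (q, bbb, AYZ)
  read b, top A: go to u, push ε → (u, bb, YZ)
  read b, top Y: go to p, push Y → (p, b, YZ)
  read b, top Y: go to q, push Y → (q, ε, YZ)
All input consumed; state q ∈ F.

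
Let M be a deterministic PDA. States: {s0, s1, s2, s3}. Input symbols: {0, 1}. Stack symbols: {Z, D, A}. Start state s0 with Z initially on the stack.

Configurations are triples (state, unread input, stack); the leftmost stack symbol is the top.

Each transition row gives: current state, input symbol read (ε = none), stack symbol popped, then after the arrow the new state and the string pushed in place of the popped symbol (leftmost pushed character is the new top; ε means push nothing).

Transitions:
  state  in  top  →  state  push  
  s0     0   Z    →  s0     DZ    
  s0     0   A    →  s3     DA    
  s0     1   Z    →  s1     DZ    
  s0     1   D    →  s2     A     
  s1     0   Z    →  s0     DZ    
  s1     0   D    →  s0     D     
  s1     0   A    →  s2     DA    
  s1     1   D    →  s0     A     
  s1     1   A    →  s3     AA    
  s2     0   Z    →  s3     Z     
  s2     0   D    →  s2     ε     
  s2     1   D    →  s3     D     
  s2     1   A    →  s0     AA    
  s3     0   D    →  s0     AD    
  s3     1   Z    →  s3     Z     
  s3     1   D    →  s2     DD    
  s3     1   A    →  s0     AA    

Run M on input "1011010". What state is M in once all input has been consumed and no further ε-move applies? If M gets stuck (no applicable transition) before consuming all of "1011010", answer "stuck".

(s0, 1011010, Z)
  read 1, top Z: go to s1, push DZ → (s1, 011010, DZ)
  read 0, top D: go to s0, push D → (s0, 11010, DZ)
  read 1, top D: go to s2, push A → (s2, 1010, AZ)
  read 1, top A: go to s0, push AA → (s0, 010, AAZ)
  read 0, top A: go to s3, push DA → (s3, 10, DAAZ)
  read 1, top D: go to s2, push DD → (s2, 0, DDAAZ)
  read 0, top D: go to s2, push ε → (s2, ε, DAAZ)
All input consumed; M is in state s2.

s2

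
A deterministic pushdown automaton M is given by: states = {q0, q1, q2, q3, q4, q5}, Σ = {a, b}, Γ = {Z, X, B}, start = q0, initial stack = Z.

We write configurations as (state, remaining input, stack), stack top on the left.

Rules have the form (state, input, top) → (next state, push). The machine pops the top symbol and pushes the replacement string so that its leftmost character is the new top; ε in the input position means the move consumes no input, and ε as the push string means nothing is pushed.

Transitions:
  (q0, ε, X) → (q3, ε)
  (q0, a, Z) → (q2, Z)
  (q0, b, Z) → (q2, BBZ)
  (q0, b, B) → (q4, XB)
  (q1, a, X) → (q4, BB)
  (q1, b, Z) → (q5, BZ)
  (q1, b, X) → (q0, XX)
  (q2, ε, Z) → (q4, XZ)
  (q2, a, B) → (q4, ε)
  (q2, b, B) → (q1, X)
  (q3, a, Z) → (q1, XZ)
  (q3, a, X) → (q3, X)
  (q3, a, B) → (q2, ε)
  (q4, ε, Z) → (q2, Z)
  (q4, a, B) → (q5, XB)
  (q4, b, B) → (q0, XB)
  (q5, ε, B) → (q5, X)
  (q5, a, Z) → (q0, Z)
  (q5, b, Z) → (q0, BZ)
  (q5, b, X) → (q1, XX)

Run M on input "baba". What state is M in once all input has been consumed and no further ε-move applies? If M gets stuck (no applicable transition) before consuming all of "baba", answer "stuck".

q4

(q0, baba, Z)
  read b, top Z: go to q2, push BBZ → (q2, aba, BBZ)
  read a, top B: go to q4, push ε → (q4, ba, BZ)
  read b, top B: go to q0, push XB → (q0, a, XBZ)
  ε-move, top X: go to q3, push ε → (q3, a, BZ)
  read a, top B: go to q2, push ε → (q2, ε, Z)
  ε-move, top Z: go to q4, push XZ → (q4, ε, XZ)
All input consumed; M is in state q4.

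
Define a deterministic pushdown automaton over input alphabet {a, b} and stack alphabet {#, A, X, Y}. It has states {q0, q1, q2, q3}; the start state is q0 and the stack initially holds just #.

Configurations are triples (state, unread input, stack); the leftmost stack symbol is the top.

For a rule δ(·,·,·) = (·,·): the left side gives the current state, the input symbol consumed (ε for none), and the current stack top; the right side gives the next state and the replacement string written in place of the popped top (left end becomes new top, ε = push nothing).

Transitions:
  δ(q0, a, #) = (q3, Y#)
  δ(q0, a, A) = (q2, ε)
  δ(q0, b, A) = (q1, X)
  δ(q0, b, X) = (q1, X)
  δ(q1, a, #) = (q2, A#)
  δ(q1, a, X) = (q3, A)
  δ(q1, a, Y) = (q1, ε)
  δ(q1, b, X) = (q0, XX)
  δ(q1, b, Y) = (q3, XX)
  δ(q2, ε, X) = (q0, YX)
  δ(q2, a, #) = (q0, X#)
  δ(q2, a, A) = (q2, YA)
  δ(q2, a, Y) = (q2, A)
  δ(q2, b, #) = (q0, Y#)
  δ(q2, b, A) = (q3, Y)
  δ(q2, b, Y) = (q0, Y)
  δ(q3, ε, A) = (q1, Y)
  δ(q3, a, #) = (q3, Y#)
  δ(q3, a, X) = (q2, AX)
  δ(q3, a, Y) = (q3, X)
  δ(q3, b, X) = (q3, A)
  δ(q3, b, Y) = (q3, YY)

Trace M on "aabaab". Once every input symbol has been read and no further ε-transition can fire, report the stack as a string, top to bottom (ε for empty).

(q0, aabaab, #)
  read a, top #: go to q3, push Y# → (q3, abaab, Y#)
  read a, top Y: go to q3, push X → (q3, baab, X#)
  read b, top X: go to q3, push A → (q3, aab, A#)
  ε-move, top A: go to q1, push Y → (q1, aab, Y#)
  read a, top Y: go to q1, push ε → (q1, ab, #)
  read a, top #: go to q2, push A# → (q2, b, A#)
  read b, top A: go to q3, push Y → (q3, ε, Y#)
All input consumed in state q3 with stack Y#.

Y#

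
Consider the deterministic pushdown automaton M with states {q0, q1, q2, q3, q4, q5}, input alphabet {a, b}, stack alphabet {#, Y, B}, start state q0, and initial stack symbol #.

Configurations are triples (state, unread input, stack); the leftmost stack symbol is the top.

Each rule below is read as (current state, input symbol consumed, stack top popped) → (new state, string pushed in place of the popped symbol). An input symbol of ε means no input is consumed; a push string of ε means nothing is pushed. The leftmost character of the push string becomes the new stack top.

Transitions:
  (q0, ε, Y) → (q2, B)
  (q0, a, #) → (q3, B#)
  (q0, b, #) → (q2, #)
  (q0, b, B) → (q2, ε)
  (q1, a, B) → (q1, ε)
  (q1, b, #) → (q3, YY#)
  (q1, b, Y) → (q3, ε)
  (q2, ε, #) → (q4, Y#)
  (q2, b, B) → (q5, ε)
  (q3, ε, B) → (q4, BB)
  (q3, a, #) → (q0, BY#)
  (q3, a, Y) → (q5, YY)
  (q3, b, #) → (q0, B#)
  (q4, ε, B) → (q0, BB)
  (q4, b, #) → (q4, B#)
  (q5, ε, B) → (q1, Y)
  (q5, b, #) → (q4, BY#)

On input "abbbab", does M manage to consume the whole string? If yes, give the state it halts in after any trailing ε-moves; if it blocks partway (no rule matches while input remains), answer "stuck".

q2

(q0, abbbab, #) ⊢ (q3, bbbab, B#) ⊢ (q4, bbbab, BB#) ⊢ (q0, bbbab, BBB#) ⊢ (q2, bbab, BB#) ⊢ (q5, bab, B#) ⊢ (q1, bab, Y#) ⊢ (q3, ab, #) ⊢ (q0, b, BY#) ⊢ (q2, ε, Y#)
All input consumed; M is in state q2.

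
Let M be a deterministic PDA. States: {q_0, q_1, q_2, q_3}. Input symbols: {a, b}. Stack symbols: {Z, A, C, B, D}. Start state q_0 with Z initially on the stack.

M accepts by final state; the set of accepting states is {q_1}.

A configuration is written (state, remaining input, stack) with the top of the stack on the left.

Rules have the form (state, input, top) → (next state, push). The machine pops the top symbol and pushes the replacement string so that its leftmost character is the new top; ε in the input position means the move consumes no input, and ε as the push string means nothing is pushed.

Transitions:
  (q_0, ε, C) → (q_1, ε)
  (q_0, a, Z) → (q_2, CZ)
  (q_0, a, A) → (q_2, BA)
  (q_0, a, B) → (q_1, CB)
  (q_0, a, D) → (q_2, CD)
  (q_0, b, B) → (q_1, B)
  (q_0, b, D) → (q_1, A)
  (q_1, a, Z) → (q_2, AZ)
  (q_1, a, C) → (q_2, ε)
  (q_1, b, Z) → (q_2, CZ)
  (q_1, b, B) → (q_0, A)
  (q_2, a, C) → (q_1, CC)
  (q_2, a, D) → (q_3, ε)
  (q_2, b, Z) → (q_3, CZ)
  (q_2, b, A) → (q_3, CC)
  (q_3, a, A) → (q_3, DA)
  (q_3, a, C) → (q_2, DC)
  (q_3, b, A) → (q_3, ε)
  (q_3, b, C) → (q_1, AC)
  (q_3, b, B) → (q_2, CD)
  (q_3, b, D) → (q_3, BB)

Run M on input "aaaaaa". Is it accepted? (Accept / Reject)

(q_0, aaaaaa, Z) ⊢ (q_2, aaaaa, CZ) ⊢ (q_1, aaaa, CCZ) ⊢ (q_2, aaa, CZ) ⊢ (q_1, aa, CCZ) ⊢ (q_2, a, CZ) ⊢ (q_1, ε, CCZ)
All input consumed; state q_1 ∈ F.

Accept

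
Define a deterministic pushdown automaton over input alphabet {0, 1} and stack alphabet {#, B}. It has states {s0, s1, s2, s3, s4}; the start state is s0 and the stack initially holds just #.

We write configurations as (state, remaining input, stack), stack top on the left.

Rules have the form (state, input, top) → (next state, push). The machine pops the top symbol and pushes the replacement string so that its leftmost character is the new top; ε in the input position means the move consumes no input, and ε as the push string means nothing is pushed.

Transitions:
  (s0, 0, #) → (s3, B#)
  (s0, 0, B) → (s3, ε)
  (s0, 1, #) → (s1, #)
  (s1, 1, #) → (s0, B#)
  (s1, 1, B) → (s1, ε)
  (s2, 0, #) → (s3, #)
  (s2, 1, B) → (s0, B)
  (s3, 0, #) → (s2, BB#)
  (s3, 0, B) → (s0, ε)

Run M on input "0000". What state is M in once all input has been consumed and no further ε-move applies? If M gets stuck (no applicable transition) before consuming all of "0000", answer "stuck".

(s0, 0000, #)
  read 0, top #: go to s3, push B# → (s3, 000, B#)
  read 0, top B: go to s0, push ε → (s0, 00, #)
  read 0, top #: go to s3, push B# → (s3, 0, B#)
  read 0, top B: go to s0, push ε → (s0, ε, #)
All input consumed; M is in state s0.

s0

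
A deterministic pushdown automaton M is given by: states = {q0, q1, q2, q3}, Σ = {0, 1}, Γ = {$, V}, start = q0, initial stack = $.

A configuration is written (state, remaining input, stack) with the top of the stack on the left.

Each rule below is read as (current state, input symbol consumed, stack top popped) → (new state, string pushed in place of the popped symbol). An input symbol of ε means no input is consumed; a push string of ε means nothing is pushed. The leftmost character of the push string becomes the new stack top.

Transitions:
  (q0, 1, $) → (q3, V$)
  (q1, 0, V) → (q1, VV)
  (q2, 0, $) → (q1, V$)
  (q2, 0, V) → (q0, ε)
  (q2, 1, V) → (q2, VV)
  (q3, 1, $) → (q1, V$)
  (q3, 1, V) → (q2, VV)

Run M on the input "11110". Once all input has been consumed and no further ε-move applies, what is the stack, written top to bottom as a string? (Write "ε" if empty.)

(q0, 11110, $) ⊢ (q3, 1110, V$) ⊢ (q2, 110, VV$) ⊢ (q2, 10, VVV$) ⊢ (q2, 0, VVVV$) ⊢ (q0, ε, VVV$)
All input consumed in state q0 with stack VVV$.

VVV$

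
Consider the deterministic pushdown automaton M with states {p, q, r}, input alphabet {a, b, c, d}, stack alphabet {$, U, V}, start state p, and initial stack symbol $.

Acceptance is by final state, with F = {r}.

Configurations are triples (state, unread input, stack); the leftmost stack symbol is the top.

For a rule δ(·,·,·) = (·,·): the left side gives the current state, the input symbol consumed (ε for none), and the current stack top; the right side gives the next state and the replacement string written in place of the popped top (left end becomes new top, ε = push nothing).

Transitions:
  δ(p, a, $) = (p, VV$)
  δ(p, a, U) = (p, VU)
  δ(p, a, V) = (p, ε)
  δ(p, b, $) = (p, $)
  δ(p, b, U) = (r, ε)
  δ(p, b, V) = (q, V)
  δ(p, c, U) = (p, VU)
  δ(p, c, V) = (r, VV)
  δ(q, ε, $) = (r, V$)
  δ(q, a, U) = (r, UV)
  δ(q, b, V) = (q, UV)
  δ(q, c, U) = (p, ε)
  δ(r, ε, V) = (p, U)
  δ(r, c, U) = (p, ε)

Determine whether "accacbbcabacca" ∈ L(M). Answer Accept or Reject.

Reject

(p, accacbbcabacca, $)
  read a, top $: go to p, push VV$ → (p, ccacbbcabacca, VV$)
  read c, top V: go to r, push VV → (r, cacbbcabacca, VVV$)
  ε-move, top V: go to p, push U → (p, cacbbcabacca, UVV$)
  read c, top U: go to p, push VU → (p, acbbcabacca, VUVV$)
  read a, top V: go to p, push ε → (p, cbbcabacca, UVV$)
  read c, top U: go to p, push VU → (p, bbcabacca, VUVV$)
  read b, top V: go to q, push V → (q, bcabacca, VUVV$)
  read b, top V: go to q, push UV → (q, cabacca, UVUVV$)
  read c, top U: go to p, push ε → (p, abacca, VUVV$)
  read a, top V: go to p, push ε → (p, bacca, UVV$)
  read b, top U: go to r, push ε → (r, acca, VV$)
  ε-move, top V: go to p, push U → (p, acca, UV$)
  read a, top U: go to p, push VU → (p, cca, VUV$)
  read c, top V: go to r, push VV → (r, ca, VVUV$)
  ε-move, top V: go to p, push U → (p, ca, UVUV$)
  read c, top U: go to p, push VU → (p, a, VUVUV$)
  read a, top V: go to p, push ε → (p, ε, UVUV$)
All input consumed; state p ∉ F and no further ε-move applies.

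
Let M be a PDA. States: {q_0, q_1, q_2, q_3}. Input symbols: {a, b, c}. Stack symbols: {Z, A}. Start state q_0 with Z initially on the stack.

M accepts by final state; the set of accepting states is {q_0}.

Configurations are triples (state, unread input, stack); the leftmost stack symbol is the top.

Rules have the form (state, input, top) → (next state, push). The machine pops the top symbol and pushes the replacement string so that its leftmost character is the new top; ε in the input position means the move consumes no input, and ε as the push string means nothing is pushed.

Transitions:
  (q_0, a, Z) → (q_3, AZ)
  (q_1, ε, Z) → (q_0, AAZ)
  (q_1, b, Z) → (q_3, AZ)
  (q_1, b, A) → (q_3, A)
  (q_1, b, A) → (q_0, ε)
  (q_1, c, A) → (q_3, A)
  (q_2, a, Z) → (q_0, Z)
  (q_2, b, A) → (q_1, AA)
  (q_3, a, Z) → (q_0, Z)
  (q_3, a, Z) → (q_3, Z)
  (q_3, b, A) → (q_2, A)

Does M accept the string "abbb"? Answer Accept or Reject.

Accept

One accepting computation: (q_0, abbb, Z) ⊢ (q_3, bbb, AZ) ⊢ (q_2, bb, AZ) ⊢ (q_1, b, AAZ) ⊢ (q_0, ε, AZ)
All input consumed and state q_0 ∈ F.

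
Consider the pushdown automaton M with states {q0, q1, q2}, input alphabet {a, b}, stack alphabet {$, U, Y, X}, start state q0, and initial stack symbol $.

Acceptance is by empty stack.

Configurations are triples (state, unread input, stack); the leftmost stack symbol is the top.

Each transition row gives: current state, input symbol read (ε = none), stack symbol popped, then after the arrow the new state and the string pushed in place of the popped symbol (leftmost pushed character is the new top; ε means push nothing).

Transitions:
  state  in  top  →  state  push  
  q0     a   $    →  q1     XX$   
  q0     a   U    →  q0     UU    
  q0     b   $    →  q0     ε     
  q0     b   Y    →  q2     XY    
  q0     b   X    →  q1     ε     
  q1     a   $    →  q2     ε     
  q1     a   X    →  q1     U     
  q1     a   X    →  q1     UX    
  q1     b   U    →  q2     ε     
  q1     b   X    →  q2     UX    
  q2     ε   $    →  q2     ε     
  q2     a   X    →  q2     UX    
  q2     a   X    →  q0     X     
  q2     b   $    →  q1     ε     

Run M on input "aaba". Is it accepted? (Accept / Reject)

Reject

No computation consumes all input and empties the stack.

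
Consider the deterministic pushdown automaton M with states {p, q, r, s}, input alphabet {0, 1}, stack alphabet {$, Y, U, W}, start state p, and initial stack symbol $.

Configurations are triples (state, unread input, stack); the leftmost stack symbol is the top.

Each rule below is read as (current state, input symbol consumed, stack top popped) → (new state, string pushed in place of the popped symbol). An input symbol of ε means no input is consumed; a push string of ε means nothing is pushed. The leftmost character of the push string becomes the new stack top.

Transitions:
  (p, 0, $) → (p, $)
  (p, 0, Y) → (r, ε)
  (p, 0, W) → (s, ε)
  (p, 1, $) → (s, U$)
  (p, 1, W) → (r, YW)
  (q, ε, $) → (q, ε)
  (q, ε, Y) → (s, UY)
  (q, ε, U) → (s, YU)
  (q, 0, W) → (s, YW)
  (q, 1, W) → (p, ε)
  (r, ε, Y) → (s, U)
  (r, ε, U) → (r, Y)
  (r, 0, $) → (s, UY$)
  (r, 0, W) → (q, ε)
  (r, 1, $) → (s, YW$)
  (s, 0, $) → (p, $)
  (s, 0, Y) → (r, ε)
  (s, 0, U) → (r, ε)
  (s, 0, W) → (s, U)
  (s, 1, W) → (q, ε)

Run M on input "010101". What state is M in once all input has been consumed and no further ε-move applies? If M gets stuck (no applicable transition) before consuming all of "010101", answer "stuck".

(p, 010101, $)
  read 0, top $: go to p, push $ → (p, 10101, $)
  read 1, top $: go to s, push U$ → (s, 0101, U$)
  read 0, top U: go to r, push ε → (r, 101, $)
  read 1, top $: go to s, push YW$ → (s, 01, YW$)
  read 0, top Y: go to r, push ε → (r, 1, W$)
No transition for (r, 1, top W); M blocks with input 1 remaining.

stuck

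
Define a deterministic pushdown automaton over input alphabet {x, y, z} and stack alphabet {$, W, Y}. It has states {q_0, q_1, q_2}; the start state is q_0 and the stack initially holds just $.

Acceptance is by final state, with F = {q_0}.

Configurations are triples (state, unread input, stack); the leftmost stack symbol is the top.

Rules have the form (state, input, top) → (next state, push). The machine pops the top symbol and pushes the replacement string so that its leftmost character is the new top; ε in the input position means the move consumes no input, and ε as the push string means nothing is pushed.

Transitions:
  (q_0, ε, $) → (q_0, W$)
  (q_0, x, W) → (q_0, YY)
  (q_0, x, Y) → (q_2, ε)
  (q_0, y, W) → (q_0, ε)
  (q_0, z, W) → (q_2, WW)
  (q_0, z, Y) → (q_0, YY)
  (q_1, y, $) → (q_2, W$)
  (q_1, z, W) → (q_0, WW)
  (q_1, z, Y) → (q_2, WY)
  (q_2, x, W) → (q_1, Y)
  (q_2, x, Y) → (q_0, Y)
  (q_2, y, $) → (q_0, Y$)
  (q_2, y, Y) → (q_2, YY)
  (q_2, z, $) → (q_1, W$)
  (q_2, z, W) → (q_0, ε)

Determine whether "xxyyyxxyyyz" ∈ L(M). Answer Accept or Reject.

Reject

(q_0, xxyyyxxyyyz, $) ⊢ (q_0, xxyyyxxyyyz, W$) ⊢ (q_0, xyyyxxyyyz, YY$) ⊢ (q_2, yyyxxyyyz, Y$) ⊢ (q_2, yyxxyyyz, YY$) ⊢ (q_2, yxxyyyz, YYY$) ⊢ (q_2, xxyyyz, YYYY$) ⊢ (q_0, xyyyz, YYYY$) ⊢ (q_2, yyyz, YYY$) ⊢ (q_2, yyz, YYYY$) ⊢ (q_2, yz, YYYYY$) ⊢ (q_2, z, YYYYYY$)
No transition applies at (q_2, z, YYYYYY$); input not fully consumed.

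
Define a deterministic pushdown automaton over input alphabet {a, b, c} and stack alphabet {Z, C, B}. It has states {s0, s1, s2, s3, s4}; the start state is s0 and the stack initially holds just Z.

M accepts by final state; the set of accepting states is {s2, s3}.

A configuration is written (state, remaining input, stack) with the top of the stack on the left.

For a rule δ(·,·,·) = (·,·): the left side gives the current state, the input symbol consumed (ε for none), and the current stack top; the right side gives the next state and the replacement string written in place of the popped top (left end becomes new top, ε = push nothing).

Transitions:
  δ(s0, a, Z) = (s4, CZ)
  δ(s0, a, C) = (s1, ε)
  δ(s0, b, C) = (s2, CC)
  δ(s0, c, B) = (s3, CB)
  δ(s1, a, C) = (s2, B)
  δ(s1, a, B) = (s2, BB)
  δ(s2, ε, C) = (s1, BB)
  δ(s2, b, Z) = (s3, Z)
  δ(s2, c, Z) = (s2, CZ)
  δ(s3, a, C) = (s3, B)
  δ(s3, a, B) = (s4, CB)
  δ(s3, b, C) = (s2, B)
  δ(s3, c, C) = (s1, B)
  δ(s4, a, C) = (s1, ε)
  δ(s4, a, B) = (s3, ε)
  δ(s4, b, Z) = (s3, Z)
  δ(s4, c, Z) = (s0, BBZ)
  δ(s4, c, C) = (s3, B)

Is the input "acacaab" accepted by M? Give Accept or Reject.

(s0, acacaab, Z) ⊢ (s4, cacaab, CZ) ⊢ (s3, acaab, BZ) ⊢ (s4, caab, CBZ) ⊢ (s3, aab, BBZ) ⊢ (s4, ab, CBBZ) ⊢ (s1, b, BBZ)
No transition applies at (s1, b, BBZ); input not fully consumed.

Reject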